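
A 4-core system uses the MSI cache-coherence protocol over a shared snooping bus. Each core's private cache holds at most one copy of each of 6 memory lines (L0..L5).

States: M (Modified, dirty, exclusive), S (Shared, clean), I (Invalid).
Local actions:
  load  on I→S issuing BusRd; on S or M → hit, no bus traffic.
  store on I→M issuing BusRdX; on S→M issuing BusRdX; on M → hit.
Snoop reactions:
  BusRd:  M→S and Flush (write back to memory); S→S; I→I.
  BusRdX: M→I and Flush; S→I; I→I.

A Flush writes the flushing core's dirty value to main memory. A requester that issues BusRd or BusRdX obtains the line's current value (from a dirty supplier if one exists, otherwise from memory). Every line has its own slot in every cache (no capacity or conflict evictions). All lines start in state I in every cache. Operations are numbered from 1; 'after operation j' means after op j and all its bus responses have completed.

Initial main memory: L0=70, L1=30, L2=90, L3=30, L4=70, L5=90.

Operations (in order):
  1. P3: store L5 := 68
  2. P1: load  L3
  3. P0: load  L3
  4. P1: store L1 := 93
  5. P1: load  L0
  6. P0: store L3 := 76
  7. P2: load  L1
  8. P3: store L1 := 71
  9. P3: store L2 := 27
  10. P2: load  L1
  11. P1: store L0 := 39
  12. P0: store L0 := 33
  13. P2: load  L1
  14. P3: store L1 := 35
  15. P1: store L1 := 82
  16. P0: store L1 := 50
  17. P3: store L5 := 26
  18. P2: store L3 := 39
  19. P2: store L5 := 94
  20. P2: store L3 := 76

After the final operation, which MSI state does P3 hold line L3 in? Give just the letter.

[1] P3: store L5 := 68 | P0:I, P1:I, P2:I, P3:M(68) | bus: BusRdX
[2] P1: load  L3 | P0:I, P1:S(30), P2:I, P3:I | bus: BusRd
[3] P0: load  L3 | P0:S(30), P1:S(30), P2:I, P3:I | bus: BusRd
[4] P1: store L1 := 93 | P0:I, P1:M(93), P2:I, P3:I | bus: BusRdX
[5] P1: load  L0 | P0:I, P1:S(70), P2:I, P3:I | bus: BusRd
[6] P0: store L3 := 76 | P0:M(76), P1:I, P2:I, P3:I | bus: BusRdX
[7] P2: load  L1 | P0:I, P1:S(93), P2:S(93), P3:I | bus: BusRd,Flush
[8] P3: store L1 := 71 | P0:I, P1:I, P2:I, P3:M(71) | bus: BusRdX
[9] P3: store L2 := 27 | P0:I, P1:I, P2:I, P3:M(27) | bus: BusRdX
[10] P2: load  L1 | P0:I, P1:I, P2:S(71), P3:S(71) | bus: BusRd,Flush
[11] P1: store L0 := 39 | P0:I, P1:M(39), P2:I, P3:I | bus: BusRdX
[12] P0: store L0 := 33 | P0:M(33), P1:I, P2:I, P3:I | bus: BusRdX,Flush
[13] P2: load  L1 | P0:I, P1:I, P2:S(71), P3:S(71) | bus: none
[14] P3: store L1 := 35 | P0:I, P1:I, P2:I, P3:M(35) | bus: BusRdX
[15] P1: store L1 := 82 | P0:I, P1:M(82), P2:I, P3:I | bus: BusRdX,Flush
[16] P0: store L1 := 50 | P0:M(50), P1:I, P2:I, P3:I | bus: BusRdX,Flush
[17] P3: store L5 := 26 | P0:I, P1:I, P2:I, P3:M(26) | bus: none
[18] P2: store L3 := 39 | P0:I, P1:I, P2:M(39), P3:I | bus: BusRdX,Flush
[19] P2: store L5 := 94 | P0:I, P1:I, P2:M(94), P3:I | bus: BusRdX,Flush
[20] P2: store L3 := 76 | P0:I, P1:I, P2:M(76), P3:I | bus: none

state = I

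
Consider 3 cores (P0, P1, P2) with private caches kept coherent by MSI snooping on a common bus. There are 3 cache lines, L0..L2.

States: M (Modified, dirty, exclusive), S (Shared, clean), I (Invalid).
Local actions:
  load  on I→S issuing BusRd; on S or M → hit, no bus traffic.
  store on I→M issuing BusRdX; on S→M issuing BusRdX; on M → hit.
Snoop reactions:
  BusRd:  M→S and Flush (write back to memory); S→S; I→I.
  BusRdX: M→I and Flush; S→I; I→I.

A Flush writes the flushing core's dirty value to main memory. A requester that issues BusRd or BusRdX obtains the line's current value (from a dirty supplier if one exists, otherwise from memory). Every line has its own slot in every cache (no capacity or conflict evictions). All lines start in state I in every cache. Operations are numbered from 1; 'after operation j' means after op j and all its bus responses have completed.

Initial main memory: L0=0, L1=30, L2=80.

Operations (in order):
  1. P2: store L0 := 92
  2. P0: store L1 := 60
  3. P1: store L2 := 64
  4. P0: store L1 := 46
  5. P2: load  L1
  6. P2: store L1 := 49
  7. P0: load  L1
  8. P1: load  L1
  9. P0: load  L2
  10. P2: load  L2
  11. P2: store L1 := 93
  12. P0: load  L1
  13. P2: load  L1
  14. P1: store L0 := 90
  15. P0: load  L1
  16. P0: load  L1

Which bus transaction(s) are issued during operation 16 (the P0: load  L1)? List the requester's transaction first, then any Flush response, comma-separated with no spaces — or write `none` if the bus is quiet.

bus = none

1. P2: store L0 := 92  bus=[BusRdX]  L0: P0=I P1=I P2=M  mem[L0]=0
2. P0: store L1 := 60  bus=[BusRdX]  L1: P0=M P1=I P2=I  mem[L1]=30
3. P1: store L2 := 64  bus=[BusRdX]  L2: P0=I P1=M P2=I  mem[L2]=80
4. P0: store L1 := 46  bus=[-]  L1: P0=M P1=I P2=I  mem[L1]=30
5. P2: load  L1  bus=[BusRd,Flush]  L1: P0=S P1=I P2=S  mem[L1]=46
6. P2: store L1 := 49  bus=[BusRdX]  L1: P0=I P1=I P2=M  mem[L1]=46
7. P0: load  L1  bus=[BusRd,Flush]  L1: P0=S P1=I P2=S  mem[L1]=49
8. P1: load  L1  bus=[BusRd]  L1: P0=S P1=S P2=S  mem[L1]=49
9. P0: load  L2  bus=[BusRd,Flush]  L2: P0=S P1=S P2=I  mem[L2]=64
10. P2: load  L2  bus=[BusRd]  L2: P0=S P1=S P2=S  mem[L2]=64
11. P2: store L1 := 93  bus=[BusRdX]  L1: P0=I P1=I P2=M  mem[L1]=49
12. P0: load  L1  bus=[BusRd,Flush]  L1: P0=S P1=I P2=S  mem[L1]=93
13. P2: load  L1  bus=[-]  L1: P0=S P1=I P2=S  mem[L1]=93
14. P1: store L0 := 90  bus=[BusRdX,Flush]  L0: P0=I P1=M P2=I  mem[L0]=92
15. P0: load  L1  bus=[-]  L1: P0=S P1=I P2=S  mem[L1]=93
16. P0: load  L1  bus=[-]  L1: P0=S P1=I P2=S  mem[L1]=93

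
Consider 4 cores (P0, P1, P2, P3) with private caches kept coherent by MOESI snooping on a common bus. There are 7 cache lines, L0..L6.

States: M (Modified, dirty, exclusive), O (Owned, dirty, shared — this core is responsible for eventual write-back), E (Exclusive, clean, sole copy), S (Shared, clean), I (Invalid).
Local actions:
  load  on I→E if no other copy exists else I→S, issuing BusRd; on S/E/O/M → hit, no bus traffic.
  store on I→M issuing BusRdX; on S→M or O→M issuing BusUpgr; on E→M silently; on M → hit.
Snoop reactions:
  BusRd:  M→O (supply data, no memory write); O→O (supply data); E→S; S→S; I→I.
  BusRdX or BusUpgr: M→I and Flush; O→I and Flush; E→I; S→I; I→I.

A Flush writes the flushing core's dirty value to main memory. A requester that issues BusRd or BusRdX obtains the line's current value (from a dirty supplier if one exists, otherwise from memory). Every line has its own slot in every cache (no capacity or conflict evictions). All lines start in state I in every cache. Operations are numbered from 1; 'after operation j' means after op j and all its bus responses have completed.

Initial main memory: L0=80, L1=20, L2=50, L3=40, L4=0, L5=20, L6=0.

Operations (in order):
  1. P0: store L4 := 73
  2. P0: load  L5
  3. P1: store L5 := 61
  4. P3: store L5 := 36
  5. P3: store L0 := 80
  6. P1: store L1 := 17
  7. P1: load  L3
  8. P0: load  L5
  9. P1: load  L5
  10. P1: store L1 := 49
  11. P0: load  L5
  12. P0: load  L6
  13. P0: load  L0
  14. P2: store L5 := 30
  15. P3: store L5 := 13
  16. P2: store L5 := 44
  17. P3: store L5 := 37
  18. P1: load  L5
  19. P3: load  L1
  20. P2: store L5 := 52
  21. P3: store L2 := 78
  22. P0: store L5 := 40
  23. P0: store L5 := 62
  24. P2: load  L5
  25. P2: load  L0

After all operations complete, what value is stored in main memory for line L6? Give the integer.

[1] P0: store L4 := 73 | P0:M(73), P1:I, P2:I, P3:I | bus: BusRdX
[2] P0: load  L5 | P0:E(20), P1:I, P2:I, P3:I | bus: BusRd
[3] P1: store L5 := 61 | P0:I, P1:M(61), P2:I, P3:I | bus: BusRdX
[4] P3: store L5 := 36 | P0:I, P1:I, P2:I, P3:M(36) | bus: BusRdX,Flush
[5] P3: store L0 := 80 | P0:I, P1:I, P2:I, P3:M(80) | bus: BusRdX
[6] P1: store L1 := 17 | P0:I, P1:M(17), P2:I, P3:I | bus: BusRdX
[7] P1: load  L3 | P0:I, P1:E(40), P2:I, P3:I | bus: BusRd
[8] P0: load  L5 | P0:S(36), P1:I, P2:I, P3:O(36) | bus: BusRd
[9] P1: load  L5 | P0:S(36), P1:S(36), P2:I, P3:O(36) | bus: BusRd
[10] P1: store L1 := 49 | P0:I, P1:M(49), P2:I, P3:I | bus: none
[11] P0: load  L5 | P0:S(36), P1:S(36), P2:I, P3:O(36) | bus: none
[12] P0: load  L6 | P0:E(0), P1:I, P2:I, P3:I | bus: BusRd
[13] P0: load  L0 | P0:S(80), P1:I, P2:I, P3:O(80) | bus: BusRd
[14] P2: store L5 := 30 | P0:I, P1:I, P2:M(30), P3:I | bus: BusRdX,Flush
[15] P3: store L5 := 13 | P0:I, P1:I, P2:I, P3:M(13) | bus: BusRdX,Flush
[16] P2: store L5 := 44 | P0:I, P1:I, P2:M(44), P3:I | bus: BusRdX,Flush
[17] P3: store L5 := 37 | P0:I, P1:I, P2:I, P3:M(37) | bus: BusRdX,Flush
[18] P1: load  L5 | P0:I, P1:S(37), P2:I, P3:O(37) | bus: BusRd
[19] P3: load  L1 | P0:I, P1:O(49), P2:I, P3:S(49) | bus: BusRd
[20] P2: store L5 := 52 | P0:I, P1:I, P2:M(52), P3:I | bus: BusRdX,Flush
[21] P3: store L2 := 78 | P0:I, P1:I, P2:I, P3:M(78) | bus: BusRdX
[22] P0: store L5 := 40 | P0:M(40), P1:I, P2:I, P3:I | bus: BusRdX,Flush
[23] P0: store L5 := 62 | P0:M(62), P1:I, P2:I, P3:I | bus: none
[24] P2: load  L5 | P0:O(62), P1:I, P2:S(62), P3:I | bus: BusRd
[25] P2: load  L0 | P0:S(80), P1:I, P2:S(80), P3:O(80) | bus: BusRd

memory[L6] = 0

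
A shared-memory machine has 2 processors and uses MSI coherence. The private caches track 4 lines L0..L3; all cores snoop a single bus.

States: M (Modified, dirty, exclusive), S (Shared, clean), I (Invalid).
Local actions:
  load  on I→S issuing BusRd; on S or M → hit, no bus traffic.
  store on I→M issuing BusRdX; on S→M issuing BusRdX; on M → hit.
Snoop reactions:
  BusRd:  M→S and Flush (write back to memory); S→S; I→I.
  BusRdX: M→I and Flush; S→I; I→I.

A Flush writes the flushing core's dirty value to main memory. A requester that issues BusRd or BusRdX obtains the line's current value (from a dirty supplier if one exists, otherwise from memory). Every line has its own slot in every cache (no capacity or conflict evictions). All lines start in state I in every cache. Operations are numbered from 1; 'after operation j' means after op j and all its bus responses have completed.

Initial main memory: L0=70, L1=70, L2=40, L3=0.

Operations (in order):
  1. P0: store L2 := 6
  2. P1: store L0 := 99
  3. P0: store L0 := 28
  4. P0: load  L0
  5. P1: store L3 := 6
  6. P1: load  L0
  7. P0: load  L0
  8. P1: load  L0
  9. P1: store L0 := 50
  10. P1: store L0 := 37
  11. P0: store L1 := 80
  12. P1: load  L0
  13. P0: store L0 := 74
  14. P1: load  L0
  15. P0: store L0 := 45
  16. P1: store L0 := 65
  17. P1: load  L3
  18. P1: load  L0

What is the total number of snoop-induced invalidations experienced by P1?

invalidations = 3

1. P0: store L2 := 6  bus=[BusRdX]  L2: P0=M P1=I  mem[L2]=40
2. P1: store L0 := 99  bus=[BusRdX]  L0: P0=I P1=M  mem[L0]=70
3. P0: store L0 := 28  bus=[BusRdX,Flush]  L0: P0=M P1=I  mem[L0]=99
4. P0: load  L0  bus=[-]  L0: P0=M P1=I  mem[L0]=99
5. P1: store L3 := 6  bus=[BusRdX]  L3: P0=I P1=M  mem[L3]=0
6. P1: load  L0  bus=[BusRd,Flush]  L0: P0=S P1=S  mem[L0]=28
7. P0: load  L0  bus=[-]  L0: P0=S P1=S  mem[L0]=28
8. P1: load  L0  bus=[-]  L0: P0=S P1=S  mem[L0]=28
9. P1: store L0 := 50  bus=[BusRdX]  L0: P0=I P1=M  mem[L0]=28
10. P1: store L0 := 37  bus=[-]  L0: P0=I P1=M  mem[L0]=28
11. P0: store L1 := 80  bus=[BusRdX]  L1: P0=M P1=I  mem[L1]=70
12. P1: load  L0  bus=[-]  L0: P0=I P1=M  mem[L0]=28
13. P0: store L0 := 74  bus=[BusRdX,Flush]  L0: P0=M P1=I  mem[L0]=37
14. P1: load  L0  bus=[BusRd,Flush]  L0: P0=S P1=S  mem[L0]=74
15. P0: store L0 := 45  bus=[BusRdX]  L0: P0=M P1=I  mem[L0]=74
16. P1: store L0 := 65  bus=[BusRdX,Flush]  L0: P0=I P1=M  mem[L0]=45
17. P1: load  L3  bus=[-]  L3: P0=I P1=M  mem[L3]=0
18. P1: load  L0  bus=[-]  L0: P0=I P1=M  mem[L0]=45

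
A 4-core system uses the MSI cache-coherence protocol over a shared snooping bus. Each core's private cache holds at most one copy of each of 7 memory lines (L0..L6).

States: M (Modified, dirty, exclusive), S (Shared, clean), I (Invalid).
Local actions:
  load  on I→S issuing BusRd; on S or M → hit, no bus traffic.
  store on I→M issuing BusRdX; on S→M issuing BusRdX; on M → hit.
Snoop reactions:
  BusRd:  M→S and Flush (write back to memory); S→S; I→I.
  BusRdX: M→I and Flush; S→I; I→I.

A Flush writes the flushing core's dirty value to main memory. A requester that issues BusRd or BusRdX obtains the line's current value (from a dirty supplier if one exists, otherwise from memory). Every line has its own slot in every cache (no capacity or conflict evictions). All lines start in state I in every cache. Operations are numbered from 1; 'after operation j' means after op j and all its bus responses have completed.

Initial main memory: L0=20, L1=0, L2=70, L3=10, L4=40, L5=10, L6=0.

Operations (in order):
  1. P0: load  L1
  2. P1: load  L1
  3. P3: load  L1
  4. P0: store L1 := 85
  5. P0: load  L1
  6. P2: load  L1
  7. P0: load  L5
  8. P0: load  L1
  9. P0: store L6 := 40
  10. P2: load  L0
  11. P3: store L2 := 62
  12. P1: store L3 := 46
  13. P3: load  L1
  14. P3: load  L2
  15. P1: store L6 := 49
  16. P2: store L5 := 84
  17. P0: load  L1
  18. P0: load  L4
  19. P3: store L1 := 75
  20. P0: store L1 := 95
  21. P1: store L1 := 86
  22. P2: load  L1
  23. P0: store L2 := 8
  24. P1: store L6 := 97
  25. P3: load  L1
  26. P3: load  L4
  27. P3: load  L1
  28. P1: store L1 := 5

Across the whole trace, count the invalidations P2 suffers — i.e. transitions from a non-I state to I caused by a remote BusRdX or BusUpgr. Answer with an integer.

invalidations = 2

  op1 P0: load  L1 → S/I/I/I on L1; bus BusRd; mem=0
  op2 P1: load  L1 → S/S/I/I on L1; bus BusRd; mem=0
  op3 P3: load  L1 → S/S/I/S on L1; bus BusRd; mem=0
  op4 P0: store L1 := 85 → M/I/I/I on L1; bus BusRdX; mem=0
  op5 P0: load  L1 → M/I/I/I on L1; bus (none); mem=0
  op6 P2: load  L1 → S/I/S/I on L1; bus BusRd Flush; mem=85
  op7 P0: load  L5 → S/I/I/I on L5; bus BusRd; mem=10
  op8 P0: load  L1 → S/I/S/I on L1; bus (none); mem=85
  op9 P0: store L6 := 40 → M/I/I/I on L6; bus BusRdX; mem=0
  op10 P2: load  L0 → I/I/S/I on L0; bus BusRd; mem=20
  op11 P3: store L2 := 62 → I/I/I/M on L2; bus BusRdX; mem=70
  op12 P1: store L3 := 46 → I/M/I/I on L3; bus BusRdX; mem=10
  op13 P3: load  L1 → S/I/S/S on L1; bus BusRd; mem=85
  op14 P3: load  L2 → I/I/I/M on L2; bus (none); mem=70
  op15 P1: store L6 := 49 → I/M/I/I on L6; bus BusRdX Flush; mem=40
  op16 P2: store L5 := 84 → I/I/M/I on L5; bus BusRdX; mem=10
  op17 P0: load  L1 → S/I/S/S on L1; bus (none); mem=85
  op18 P0: load  L4 → S/I/I/I on L4; bus BusRd; mem=40
  op19 P3: store L1 := 75 → I/I/I/M on L1; bus BusRdX; mem=85
  op20 P0: store L1 := 95 → M/I/I/I on L1; bus BusRdX Flush; mem=75
  op21 P1: store L1 := 86 → I/M/I/I on L1; bus BusRdX Flush; mem=95
  op22 P2: load  L1 → I/S/S/I on L1; bus BusRd Flush; mem=86
  op23 P0: store L2 := 8 → M/I/I/I on L2; bus BusRdX Flush; mem=62
  op24 P1: store L6 := 97 → I/M/I/I on L6; bus (none); mem=40
  op25 P3: load  L1 → I/S/S/S on L1; bus BusRd; mem=86
  op26 P3: load  L4 → S/I/I/S on L4; bus BusRd; mem=40
  op27 P3: load  L1 → I/S/S/S on L1; bus (none); mem=86
  op28 P1: store L1 := 5 → I/M/I/I on L1; bus BusRdX; mem=86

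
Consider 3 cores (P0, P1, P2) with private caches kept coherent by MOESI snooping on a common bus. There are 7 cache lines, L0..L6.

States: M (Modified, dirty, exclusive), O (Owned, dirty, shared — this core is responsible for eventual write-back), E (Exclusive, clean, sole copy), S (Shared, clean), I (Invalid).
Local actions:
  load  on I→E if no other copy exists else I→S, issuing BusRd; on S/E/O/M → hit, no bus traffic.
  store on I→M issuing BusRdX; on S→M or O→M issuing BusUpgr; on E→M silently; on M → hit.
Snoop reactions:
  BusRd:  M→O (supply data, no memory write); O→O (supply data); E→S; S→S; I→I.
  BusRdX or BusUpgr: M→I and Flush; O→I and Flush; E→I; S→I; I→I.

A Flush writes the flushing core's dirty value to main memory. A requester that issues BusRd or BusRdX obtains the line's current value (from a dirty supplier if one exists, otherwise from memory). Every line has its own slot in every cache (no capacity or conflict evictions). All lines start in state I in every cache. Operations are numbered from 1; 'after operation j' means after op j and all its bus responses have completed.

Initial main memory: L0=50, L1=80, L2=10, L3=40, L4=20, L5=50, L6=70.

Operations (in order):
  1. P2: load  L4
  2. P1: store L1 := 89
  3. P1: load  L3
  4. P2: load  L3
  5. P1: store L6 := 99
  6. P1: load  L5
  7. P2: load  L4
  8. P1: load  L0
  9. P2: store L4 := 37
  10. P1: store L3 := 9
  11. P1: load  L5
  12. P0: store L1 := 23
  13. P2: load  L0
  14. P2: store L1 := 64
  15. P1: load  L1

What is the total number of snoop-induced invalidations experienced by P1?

invalidations = 1

1. P2: load  L4  bus=[BusRd]  L4: P0=I P1=I P2=E  mem[L4]=20
2. P1: store L1 := 89  bus=[BusRdX]  L1: P0=I P1=M P2=I  mem[L1]=80
3. P1: load  L3  bus=[BusRd]  L3: P0=I P1=E P2=I  mem[L3]=40
4. P2: load  L3  bus=[BusRd]  L3: P0=I P1=S P2=S  mem[L3]=40
5. P1: store L6 := 99  bus=[BusRdX]  L6: P0=I P1=M P2=I  mem[L6]=70
6. P1: load  L5  bus=[BusRd]  L5: P0=I P1=E P2=I  mem[L5]=50
7. P2: load  L4  bus=[-]  L4: P0=I P1=I P2=E  mem[L4]=20
8. P1: load  L0  bus=[BusRd]  L0: P0=I P1=E P2=I  mem[L0]=50
9. P2: store L4 := 37  bus=[-]  L4: P0=I P1=I P2=M  mem[L4]=20
10. P1: store L3 := 9  bus=[BusUpgr]  L3: P0=I P1=M P2=I  mem[L3]=40
11. P1: load  L5  bus=[-]  L5: P0=I P1=E P2=I  mem[L5]=50
12. P0: store L1 := 23  bus=[BusRdX,Flush]  L1: P0=M P1=I P2=I  mem[L1]=89
13. P2: load  L0  bus=[BusRd]  L0: P0=I P1=S P2=S  mem[L0]=50
14. P2: store L1 := 64  bus=[BusRdX,Flush]  L1: P0=I P1=I P2=M  mem[L1]=23
15. P1: load  L1  bus=[BusRd]  L1: P0=I P1=S P2=O  mem[L1]=23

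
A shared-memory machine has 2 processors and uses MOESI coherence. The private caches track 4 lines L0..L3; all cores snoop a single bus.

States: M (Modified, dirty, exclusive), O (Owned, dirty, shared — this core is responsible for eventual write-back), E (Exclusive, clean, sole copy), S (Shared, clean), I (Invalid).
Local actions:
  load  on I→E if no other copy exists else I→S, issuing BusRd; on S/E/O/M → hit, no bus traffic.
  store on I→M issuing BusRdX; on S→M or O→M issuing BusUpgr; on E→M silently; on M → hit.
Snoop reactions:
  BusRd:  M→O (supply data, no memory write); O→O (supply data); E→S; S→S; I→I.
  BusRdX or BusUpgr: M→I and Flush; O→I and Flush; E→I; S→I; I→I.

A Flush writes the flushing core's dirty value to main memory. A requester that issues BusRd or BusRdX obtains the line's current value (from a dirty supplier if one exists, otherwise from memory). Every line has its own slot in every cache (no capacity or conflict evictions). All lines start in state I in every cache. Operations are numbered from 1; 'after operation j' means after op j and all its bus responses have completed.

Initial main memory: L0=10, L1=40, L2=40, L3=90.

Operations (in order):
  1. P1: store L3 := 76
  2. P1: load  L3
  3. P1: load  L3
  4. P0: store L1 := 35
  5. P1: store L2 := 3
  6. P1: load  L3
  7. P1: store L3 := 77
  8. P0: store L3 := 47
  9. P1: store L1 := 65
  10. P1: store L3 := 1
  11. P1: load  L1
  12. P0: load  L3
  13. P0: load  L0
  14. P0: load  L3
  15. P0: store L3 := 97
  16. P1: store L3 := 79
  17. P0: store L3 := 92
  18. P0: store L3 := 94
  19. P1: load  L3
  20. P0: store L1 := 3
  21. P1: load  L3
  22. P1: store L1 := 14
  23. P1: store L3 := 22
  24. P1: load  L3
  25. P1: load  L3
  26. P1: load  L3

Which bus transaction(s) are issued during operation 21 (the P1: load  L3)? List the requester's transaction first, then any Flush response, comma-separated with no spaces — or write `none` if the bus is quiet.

step 1: P1: store L3 := 76  ⟶  IM  (L3)  txn=BusRdX  M[L3]=90
step 2: P1: load  L3  ⟶  IM  (L3)  txn=∅  M[L3]=90
step 3: P1: load  L3  ⟶  IM  (L3)  txn=∅  M[L3]=90
step 4: P0: store L1 := 35  ⟶  MI  (L1)  txn=BusRdX  M[L1]=40
step 5: P1: store L2 := 3  ⟶  IM  (L2)  txn=BusRdX  M[L2]=40
step 6: P1: load  L3  ⟶  IM  (L3)  txn=∅  M[L3]=90
step 7: P1: store L3 := 77  ⟶  IM  (L3)  txn=∅  M[L3]=90
step 8: P0: store L3 := 47  ⟶  MI  (L3)  txn=BusRdX+Flush  M[L3]=77
step 9: P1: store L1 := 65  ⟶  IM  (L1)  txn=BusRdX+Flush  M[L1]=35
step 10: P1: store L3 := 1  ⟶  IM  (L3)  txn=BusRdX+Flush  M[L3]=47
step 11: P1: load  L1  ⟶  IM  (L1)  txn=∅  M[L1]=35
step 12: P0: load  L3  ⟶  SO  (L3)  txn=BusRd  M[L3]=47
step 13: P0: load  L0  ⟶  EI  (L0)  txn=BusRd  M[L0]=10
step 14: P0: load  L3  ⟶  SO  (L3)  txn=∅  M[L3]=47
step 15: P0: store L3 := 97  ⟶  MI  (L3)  txn=BusUpgr+Flush  M[L3]=1
step 16: P1: store L3 := 79  ⟶  IM  (L3)  txn=BusRdX+Flush  M[L3]=97
step 17: P0: store L3 := 92  ⟶  MI  (L3)  txn=BusRdX+Flush  M[L3]=79
step 18: P0: store L3 := 94  ⟶  MI  (L3)  txn=∅  M[L3]=79
step 19: P1: load  L3  ⟶  OS  (L3)  txn=BusRd  M[L3]=79
step 20: P0: store L1 := 3  ⟶  MI  (L1)  txn=BusRdX+Flush  M[L1]=65
step 21: P1: load  L3  ⟶  OS  (L3)  txn=∅  M[L3]=79
step 22: P1: store L1 := 14  ⟶  IM  (L1)  txn=BusRdX+Flush  M[L1]=3
step 23: P1: store L3 := 22  ⟶  IM  (L3)  txn=BusUpgr+Flush  M[L3]=94
step 24: P1: load  L3  ⟶  IM  (L3)  txn=∅  M[L3]=94
step 25: P1: load  L3  ⟶  IM  (L3)  txn=∅  M[L3]=94
step 26: P1: load  L3  ⟶  IM  (L3)  txn=∅  M[L3]=94

bus = none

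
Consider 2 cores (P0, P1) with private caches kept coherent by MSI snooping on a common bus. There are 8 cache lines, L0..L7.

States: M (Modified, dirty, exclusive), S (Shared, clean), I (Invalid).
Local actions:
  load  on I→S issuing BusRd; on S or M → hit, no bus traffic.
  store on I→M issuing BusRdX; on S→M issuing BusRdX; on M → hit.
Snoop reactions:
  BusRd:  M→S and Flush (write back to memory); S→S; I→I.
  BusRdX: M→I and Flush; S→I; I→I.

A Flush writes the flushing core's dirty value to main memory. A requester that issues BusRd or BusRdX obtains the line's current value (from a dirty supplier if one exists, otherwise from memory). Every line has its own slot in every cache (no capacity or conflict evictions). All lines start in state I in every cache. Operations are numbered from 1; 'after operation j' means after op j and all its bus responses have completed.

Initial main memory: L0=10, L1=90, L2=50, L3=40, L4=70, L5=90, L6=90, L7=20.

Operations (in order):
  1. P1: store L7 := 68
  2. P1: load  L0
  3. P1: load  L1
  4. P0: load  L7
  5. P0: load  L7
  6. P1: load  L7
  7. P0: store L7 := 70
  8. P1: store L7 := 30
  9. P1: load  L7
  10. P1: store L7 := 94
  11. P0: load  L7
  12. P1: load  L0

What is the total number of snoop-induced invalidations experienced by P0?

[1] P1: store L7 := 68 | P0:I, P1:M(68) | bus: BusRdX
[2] P1: load  L0 | P0:I, P1:S(10) | bus: BusRd
[3] P1: load  L1 | P0:I, P1:S(90) | bus: BusRd
[4] P0: load  L7 | P0:S(68), P1:S(68) | bus: BusRd,Flush
[5] P0: load  L7 | P0:S(68), P1:S(68) | bus: none
[6] P1: load  L7 | P0:S(68), P1:S(68) | bus: none
[7] P0: store L7 := 70 | P0:M(70), P1:I | bus: BusRdX
[8] P1: store L7 := 30 | P0:I, P1:M(30) | bus: BusRdX,Flush
[9] P1: load  L7 | P0:I, P1:M(30) | bus: none
[10] P1: store L7 := 94 | P0:I, P1:M(94) | bus: none
[11] P0: load  L7 | P0:S(94), P1:S(94) | bus: BusRd,Flush
[12] P1: load  L0 | P0:I, P1:S(10) | bus: none

invalidations = 1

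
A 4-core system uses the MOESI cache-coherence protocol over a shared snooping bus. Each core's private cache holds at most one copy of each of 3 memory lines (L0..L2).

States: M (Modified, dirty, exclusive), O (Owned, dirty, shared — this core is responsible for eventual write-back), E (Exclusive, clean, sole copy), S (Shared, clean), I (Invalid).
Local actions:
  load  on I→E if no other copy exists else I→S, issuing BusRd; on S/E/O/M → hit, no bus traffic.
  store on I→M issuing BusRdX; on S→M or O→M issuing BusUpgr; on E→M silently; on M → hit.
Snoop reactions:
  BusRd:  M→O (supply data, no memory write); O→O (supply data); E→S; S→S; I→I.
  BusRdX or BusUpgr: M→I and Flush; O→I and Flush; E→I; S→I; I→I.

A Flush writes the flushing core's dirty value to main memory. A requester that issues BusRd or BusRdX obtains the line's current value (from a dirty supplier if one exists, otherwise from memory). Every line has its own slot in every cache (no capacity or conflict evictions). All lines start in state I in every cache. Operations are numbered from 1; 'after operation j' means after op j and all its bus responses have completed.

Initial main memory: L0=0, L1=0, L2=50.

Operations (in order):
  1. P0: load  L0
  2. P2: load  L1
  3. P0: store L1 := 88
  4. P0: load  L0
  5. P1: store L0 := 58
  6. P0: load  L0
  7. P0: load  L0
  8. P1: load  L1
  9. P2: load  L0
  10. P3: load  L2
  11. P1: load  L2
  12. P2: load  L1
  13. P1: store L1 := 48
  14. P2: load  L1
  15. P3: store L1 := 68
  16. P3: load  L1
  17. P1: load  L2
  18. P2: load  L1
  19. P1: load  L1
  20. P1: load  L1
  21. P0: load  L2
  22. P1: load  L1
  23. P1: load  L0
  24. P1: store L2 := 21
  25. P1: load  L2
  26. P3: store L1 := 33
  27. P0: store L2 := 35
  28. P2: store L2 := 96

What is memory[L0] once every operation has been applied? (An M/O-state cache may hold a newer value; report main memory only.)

  op1 P0: load  L0 → E/I/I/I on L0; bus BusRd; mem=0
  op2 P2: load  L1 → I/I/E/I on L1; bus BusRd; mem=0
  op3 P0: store L1 := 88 → M/I/I/I on L1; bus BusRdX; mem=0
  op4 P0: load  L0 → E/I/I/I on L0; bus (none); mem=0
  op5 P1: store L0 := 58 → I/M/I/I on L0; bus BusRdX; mem=0
  op6 P0: load  L0 → S/O/I/I on L0; bus BusRd; mem=0
  op7 P0: load  L0 → S/O/I/I on L0; bus (none); mem=0
  op8 P1: load  L1 → O/S/I/I on L1; bus BusRd; mem=0
  op9 P2: load  L0 → S/O/S/I on L0; bus BusRd; mem=0
  op10 P3: load  L2 → I/I/I/E on L2; bus BusRd; mem=50
  op11 P1: load  L2 → I/S/I/S on L2; bus BusRd; mem=50
  op12 P2: load  L1 → O/S/S/I on L1; bus BusRd; mem=0
  op13 P1: store L1 := 48 → I/M/I/I on L1; bus BusUpgr Flush; mem=88
  op14 P2: load  L1 → I/O/S/I on L1; bus BusRd; mem=88
  op15 P3: store L1 := 68 → I/I/I/M on L1; bus BusRdX Flush; mem=48
  op16 P3: load  L1 → I/I/I/M on L1; bus (none); mem=48
  op17 P1: load  L2 → I/S/I/S on L2; bus (none); mem=50
  op18 P2: load  L1 → I/I/S/O on L1; bus BusRd; mem=48
  op19 P1: load  L1 → I/S/S/O on L1; bus BusRd; mem=48
  op20 P1: load  L1 → I/S/S/O on L1; bus (none); mem=48
  op21 P0: load  L2 → S/S/I/S on L2; bus BusRd; mem=50
  op22 P1: load  L1 → I/S/S/O on L1; bus (none); mem=48
  op23 P1: load  L0 → S/O/S/I on L0; bus (none); mem=0
  op24 P1: store L2 := 21 → I/M/I/I on L2; bus BusUpgr; mem=50
  op25 P1: load  L2 → I/M/I/I on L2; bus (none); mem=50
  op26 P3: store L1 := 33 → I/I/I/M on L1; bus BusUpgr; mem=48
  op27 P0: store L2 := 35 → M/I/I/I on L2; bus BusRdX Flush; mem=21
  op28 P2: store L2 := 96 → I/I/M/I on L2; bus BusRdX Flush; mem=35

memory[L0] = 0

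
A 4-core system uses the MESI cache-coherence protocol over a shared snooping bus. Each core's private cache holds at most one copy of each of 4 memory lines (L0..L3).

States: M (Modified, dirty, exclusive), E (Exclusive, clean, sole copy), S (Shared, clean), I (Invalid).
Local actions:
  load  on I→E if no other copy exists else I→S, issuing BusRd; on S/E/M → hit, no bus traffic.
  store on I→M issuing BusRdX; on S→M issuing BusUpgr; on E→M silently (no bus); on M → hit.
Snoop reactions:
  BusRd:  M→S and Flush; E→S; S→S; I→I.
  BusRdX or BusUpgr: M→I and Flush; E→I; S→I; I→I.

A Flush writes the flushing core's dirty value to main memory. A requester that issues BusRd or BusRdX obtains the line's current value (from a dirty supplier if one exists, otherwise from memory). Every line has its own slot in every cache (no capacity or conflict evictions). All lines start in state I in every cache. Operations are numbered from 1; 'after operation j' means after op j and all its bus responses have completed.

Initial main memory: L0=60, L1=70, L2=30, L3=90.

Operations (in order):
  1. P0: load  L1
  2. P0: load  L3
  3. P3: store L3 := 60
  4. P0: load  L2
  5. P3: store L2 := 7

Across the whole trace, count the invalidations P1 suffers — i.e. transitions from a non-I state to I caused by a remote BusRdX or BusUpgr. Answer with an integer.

[1] P0: load  L1 | P0:E(70), P1:I, P2:I, P3:I | bus: BusRd
[2] P0: load  L3 | P0:E(90), P1:I, P2:I, P3:I | bus: BusRd
[3] P3: store L3 := 60 | P0:I, P1:I, P2:I, P3:M(60) | bus: BusRdX
[4] P0: load  L2 | P0:E(30), P1:I, P2:I, P3:I | bus: BusRd
[5] P3: store L2 := 7 | P0:I, P1:I, P2:I, P3:M(7) | bus: BusRdX

invalidations = 0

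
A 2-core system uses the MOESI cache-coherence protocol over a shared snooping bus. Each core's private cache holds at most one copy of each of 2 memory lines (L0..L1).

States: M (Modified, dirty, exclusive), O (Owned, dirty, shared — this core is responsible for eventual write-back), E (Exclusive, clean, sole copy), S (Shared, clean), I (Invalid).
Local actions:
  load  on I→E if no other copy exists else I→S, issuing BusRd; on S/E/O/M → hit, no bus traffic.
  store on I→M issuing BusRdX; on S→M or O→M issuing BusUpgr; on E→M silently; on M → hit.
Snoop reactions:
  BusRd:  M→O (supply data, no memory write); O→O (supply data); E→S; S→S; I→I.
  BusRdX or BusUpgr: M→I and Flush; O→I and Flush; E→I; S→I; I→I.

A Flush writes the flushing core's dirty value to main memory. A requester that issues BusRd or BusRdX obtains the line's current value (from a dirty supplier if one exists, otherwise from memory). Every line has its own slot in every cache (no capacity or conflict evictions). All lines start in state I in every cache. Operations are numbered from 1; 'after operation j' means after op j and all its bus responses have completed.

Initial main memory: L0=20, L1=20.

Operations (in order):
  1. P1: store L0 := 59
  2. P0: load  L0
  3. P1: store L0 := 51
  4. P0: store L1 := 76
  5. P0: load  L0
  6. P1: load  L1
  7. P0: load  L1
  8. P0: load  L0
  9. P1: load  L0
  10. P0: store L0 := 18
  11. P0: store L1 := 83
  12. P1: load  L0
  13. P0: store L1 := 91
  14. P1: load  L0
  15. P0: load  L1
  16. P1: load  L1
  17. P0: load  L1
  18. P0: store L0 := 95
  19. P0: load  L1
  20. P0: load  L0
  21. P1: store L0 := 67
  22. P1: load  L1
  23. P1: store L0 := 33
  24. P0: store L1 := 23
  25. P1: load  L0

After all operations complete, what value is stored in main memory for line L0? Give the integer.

memory[L0] = 95

1. P1: store L0 := 59  bus=[BusRdX]  L0: P0=I P1=M  mem[L0]=20
2. P0: load  L0  bus=[BusRd]  L0: P0=S P1=O  mem[L0]=20
3. P1: store L0 := 51  bus=[BusUpgr]  L0: P0=I P1=M  mem[L0]=20
4. P0: store L1 := 76  bus=[BusRdX]  L1: P0=M P1=I  mem[L1]=20
5. P0: load  L0  bus=[BusRd]  L0: P0=S P1=O  mem[L0]=20
6. P1: load  L1  bus=[BusRd]  L1: P0=O P1=S  mem[L1]=20
7. P0: load  L1  bus=[-]  L1: P0=O P1=S  mem[L1]=20
8. P0: load  L0  bus=[-]  L0: P0=S P1=O  mem[L0]=20
9. P1: load  L0  bus=[-]  L0: P0=S P1=O  mem[L0]=20
10. P0: store L0 := 18  bus=[BusUpgr,Flush]  L0: P0=M P1=I  mem[L0]=51
11. P0: store L1 := 83  bus=[BusUpgr]  L1: P0=M P1=I  mem[L1]=20
12. P1: load  L0  bus=[BusRd]  L0: P0=O P1=S  mem[L0]=51
13. P0: store L1 := 91  bus=[-]  L1: P0=M P1=I  mem[L1]=20
14. P1: load  L0  bus=[-]  L0: P0=O P1=S  mem[L0]=51
15. P0: load  L1  bus=[-]  L1: P0=M P1=I  mem[L1]=20
16. P1: load  L1  bus=[BusRd]  L1: P0=O P1=S  mem[L1]=20
17. P0: load  L1  bus=[-]  L1: P0=O P1=S  mem[L1]=20
18. P0: store L0 := 95  bus=[BusUpgr]  L0: P0=M P1=I  mem[L0]=51
19. P0: load  L1  bus=[-]  L1: P0=O P1=S  mem[L1]=20
20. P0: load  L0  bus=[-]  L0: P0=M P1=I  mem[L0]=51
21. P1: store L0 := 67  bus=[BusRdX,Flush]  L0: P0=I P1=M  mem[L0]=95
22. P1: load  L1  bus=[-]  L1: P0=O P1=S  mem[L1]=20
23. P1: store L0 := 33  bus=[-]  L0: P0=I P1=M  mem[L0]=95
24. P0: store L1 := 23  bus=[BusUpgr]  L1: P0=M P1=I  mem[L1]=20
25. P1: load  L0  bus=[-]  L0: P0=I P1=M  mem[L0]=95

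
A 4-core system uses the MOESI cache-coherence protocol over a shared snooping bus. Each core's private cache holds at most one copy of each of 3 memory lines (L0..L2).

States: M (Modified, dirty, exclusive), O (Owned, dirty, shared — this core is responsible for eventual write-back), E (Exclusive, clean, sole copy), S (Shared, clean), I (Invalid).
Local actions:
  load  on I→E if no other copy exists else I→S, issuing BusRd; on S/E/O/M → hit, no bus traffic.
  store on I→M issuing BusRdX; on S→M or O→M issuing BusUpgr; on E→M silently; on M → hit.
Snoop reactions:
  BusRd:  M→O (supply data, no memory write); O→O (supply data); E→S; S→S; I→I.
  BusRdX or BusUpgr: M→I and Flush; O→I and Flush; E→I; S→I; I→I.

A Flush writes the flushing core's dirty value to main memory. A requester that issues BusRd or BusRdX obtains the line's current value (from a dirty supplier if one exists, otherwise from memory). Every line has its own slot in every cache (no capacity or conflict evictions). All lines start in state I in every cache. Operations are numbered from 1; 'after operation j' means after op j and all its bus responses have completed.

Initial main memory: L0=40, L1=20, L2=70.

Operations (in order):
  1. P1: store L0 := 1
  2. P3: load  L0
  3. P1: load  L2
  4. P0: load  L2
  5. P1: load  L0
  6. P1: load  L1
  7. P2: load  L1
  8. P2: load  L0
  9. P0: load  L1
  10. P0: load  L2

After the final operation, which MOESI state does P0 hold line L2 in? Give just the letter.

state = S

[1] P1: store L0 := 1 | P0:I, P1:M(1), P2:I, P3:I | bus: BusRdX
[2] P3: load  L0 | P0:I, P1:O(1), P2:I, P3:S(1) | bus: BusRd
[3] P1: load  L2 | P0:I, P1:E(70), P2:I, P3:I | bus: BusRd
[4] P0: load  L2 | P0:S(70), P1:S(70), P2:I, P3:I | bus: BusRd
[5] P1: load  L0 | P0:I, P1:O(1), P2:I, P3:S(1) | bus: none
[6] P1: load  L1 | P0:I, P1:E(20), P2:I, P3:I | bus: BusRd
[7] P2: load  L1 | P0:I, P1:S(20), P2:S(20), P3:I | bus: BusRd
[8] P2: load  L0 | P0:I, P1:O(1), P2:S(1), P3:S(1) | bus: BusRd
[9] P0: load  L1 | P0:S(20), P1:S(20), P2:S(20), P3:I | bus: BusRd
[10] P0: load  L2 | P0:S(70), P1:S(70), P2:I, P3:I | bus: none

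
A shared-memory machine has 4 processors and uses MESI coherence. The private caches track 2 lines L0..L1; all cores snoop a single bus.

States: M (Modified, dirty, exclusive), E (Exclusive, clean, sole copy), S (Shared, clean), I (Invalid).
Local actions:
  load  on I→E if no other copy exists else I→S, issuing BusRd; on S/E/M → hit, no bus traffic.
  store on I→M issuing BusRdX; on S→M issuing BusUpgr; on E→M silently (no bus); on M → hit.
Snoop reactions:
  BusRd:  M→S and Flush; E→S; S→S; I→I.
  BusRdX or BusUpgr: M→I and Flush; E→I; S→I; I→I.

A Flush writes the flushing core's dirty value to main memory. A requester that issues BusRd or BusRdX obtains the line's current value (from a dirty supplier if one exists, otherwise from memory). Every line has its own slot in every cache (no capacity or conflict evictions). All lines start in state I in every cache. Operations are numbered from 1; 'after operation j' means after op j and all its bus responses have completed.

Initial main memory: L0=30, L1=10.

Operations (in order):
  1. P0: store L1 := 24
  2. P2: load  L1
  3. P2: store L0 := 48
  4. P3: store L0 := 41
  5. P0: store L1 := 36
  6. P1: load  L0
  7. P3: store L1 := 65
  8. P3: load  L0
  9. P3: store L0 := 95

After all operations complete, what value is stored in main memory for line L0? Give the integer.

  op1 P0: store L1 := 24 → M/I/I/I on L1; bus BusRdX; mem=10
  op2 P2: load  L1 → S/I/S/I on L1; bus BusRd Flush; mem=24
  op3 P2: store L0 := 48 → I/I/M/I on L0; bus BusRdX; mem=30
  op4 P3: store L0 := 41 → I/I/I/M on L0; bus BusRdX Flush; mem=48
  op5 P0: store L1 := 36 → M/I/I/I on L1; bus BusUpgr; mem=24
  op6 P1: load  L0 → I/S/I/S on L0; bus BusRd Flush; mem=41
  op7 P3: store L1 := 65 → I/I/I/M on L1; bus BusRdX Flush; mem=36
  op8 P3: load  L0 → I/S/I/S on L0; bus (none); mem=41
  op9 P3: store L0 := 95 → I/I/I/M on L0; bus BusUpgr; mem=41

memory[L0] = 41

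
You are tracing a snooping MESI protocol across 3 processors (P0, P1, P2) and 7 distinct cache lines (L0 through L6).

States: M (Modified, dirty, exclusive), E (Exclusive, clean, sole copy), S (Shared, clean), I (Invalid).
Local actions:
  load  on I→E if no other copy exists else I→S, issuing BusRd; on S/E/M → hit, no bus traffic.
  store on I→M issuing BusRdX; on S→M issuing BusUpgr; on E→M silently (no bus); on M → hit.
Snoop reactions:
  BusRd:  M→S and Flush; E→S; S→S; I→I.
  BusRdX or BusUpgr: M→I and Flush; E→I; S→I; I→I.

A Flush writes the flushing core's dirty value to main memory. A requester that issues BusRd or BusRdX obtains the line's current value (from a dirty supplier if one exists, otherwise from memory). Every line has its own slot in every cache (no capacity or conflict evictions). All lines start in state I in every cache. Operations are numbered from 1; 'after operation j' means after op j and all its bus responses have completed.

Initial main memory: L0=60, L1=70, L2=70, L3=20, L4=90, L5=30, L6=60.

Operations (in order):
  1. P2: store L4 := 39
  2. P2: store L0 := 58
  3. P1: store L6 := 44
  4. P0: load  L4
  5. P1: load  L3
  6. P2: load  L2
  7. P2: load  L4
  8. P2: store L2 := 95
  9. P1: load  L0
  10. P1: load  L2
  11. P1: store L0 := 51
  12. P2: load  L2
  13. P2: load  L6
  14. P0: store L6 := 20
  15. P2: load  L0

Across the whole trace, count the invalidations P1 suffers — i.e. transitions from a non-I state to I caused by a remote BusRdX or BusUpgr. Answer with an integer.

invalidations = 1

  op1 P2: store L4 := 39 → I/I/M on L4; bus BusRdX; mem=90
  op2 P2: store L0 := 58 → I/I/M on L0; bus BusRdX; mem=60
  op3 P1: store L6 := 44 → I/M/I on L6; bus BusRdX; mem=60
  op4 P0: load  L4 → S/I/S on L4; bus BusRd Flush; mem=39
  op5 P1: load  L3 → I/E/I on L3; bus BusRd; mem=20
  op6 P2: load  L2 → I/I/E on L2; bus BusRd; mem=70
  op7 P2: load  L4 → S/I/S on L4; bus (none); mem=39
  op8 P2: store L2 := 95 → I/I/M on L2; bus (none); mem=70
  op9 P1: load  L0 → I/S/S on L0; bus BusRd Flush; mem=58
  op10 P1: load  L2 → I/S/S on L2; bus BusRd Flush; mem=95
  op11 P1: store L0 := 51 → I/M/I on L0; bus BusUpgr; mem=58
  op12 P2: load  L2 → I/S/S on L2; bus (none); mem=95
  op13 P2: load  L6 → I/S/S on L6; bus BusRd Flush; mem=44
  op14 P0: store L6 := 20 → M/I/I on L6; bus BusRdX; mem=44
  op15 P2: load  L0 → I/S/S on L0; bus BusRd Flush; mem=51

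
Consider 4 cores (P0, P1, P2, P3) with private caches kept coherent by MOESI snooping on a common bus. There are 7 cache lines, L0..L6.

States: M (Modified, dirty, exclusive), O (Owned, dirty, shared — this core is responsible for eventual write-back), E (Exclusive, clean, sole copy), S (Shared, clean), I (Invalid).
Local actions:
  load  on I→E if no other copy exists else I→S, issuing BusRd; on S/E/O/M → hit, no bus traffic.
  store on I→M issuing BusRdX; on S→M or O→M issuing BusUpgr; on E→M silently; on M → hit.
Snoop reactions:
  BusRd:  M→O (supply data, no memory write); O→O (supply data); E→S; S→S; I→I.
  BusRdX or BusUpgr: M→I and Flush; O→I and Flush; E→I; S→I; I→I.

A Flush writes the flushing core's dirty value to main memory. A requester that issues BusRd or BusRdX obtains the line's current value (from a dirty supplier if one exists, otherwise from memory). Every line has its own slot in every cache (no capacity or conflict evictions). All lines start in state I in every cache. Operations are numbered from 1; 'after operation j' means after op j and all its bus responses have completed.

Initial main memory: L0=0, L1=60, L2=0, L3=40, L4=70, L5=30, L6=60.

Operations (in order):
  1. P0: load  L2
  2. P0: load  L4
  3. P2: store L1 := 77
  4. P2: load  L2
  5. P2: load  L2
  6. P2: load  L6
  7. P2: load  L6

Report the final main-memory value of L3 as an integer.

memory[L3] = 40

[1] P0: load  L2 | P0:E(0), P1:I, P2:I, P3:I | bus: BusRd
[2] P0: load  L4 | P0:E(70), P1:I, P2:I, P3:I | bus: BusRd
[3] P2: store L1 := 77 | P0:I, P1:I, P2:M(77), P3:I | bus: BusRdX
[4] P2: load  L2 | P0:S(0), P1:I, P2:S(0), P3:I | bus: BusRd
[5] P2: load  L2 | P0:S(0), P1:I, P2:S(0), P3:I | bus: none
[6] P2: load  L6 | P0:I, P1:I, P2:E(60), P3:I | bus: BusRd
[7] P2: load  L6 | P0:I, P1:I, P2:E(60), P3:I | bus: none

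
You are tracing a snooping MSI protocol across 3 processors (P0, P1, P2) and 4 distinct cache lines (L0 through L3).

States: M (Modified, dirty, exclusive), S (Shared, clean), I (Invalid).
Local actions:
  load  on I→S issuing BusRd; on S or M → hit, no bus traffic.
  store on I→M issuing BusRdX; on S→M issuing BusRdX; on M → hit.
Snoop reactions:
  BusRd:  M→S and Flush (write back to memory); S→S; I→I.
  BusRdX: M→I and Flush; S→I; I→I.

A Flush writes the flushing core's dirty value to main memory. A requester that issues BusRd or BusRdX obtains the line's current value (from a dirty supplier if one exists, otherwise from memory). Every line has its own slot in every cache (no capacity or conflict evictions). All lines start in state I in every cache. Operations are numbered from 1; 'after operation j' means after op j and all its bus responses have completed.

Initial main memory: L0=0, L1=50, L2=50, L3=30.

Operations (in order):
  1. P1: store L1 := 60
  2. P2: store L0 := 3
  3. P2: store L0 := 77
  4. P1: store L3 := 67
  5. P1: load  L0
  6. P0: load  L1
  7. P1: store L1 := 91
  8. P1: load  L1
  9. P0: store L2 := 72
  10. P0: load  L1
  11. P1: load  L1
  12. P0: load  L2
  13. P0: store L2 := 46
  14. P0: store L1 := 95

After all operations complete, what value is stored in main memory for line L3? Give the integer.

step 1: P1: store L1 := 60  ⟶  IMI  (L1)  txn=BusRdX  M[L1]=50
step 2: P2: store L0 := 3  ⟶  IIM  (L0)  txn=BusRdX  M[L0]=0
step 3: P2: store L0 := 77  ⟶  IIM  (L0)  txn=∅  M[L0]=0
step 4: P1: store L3 := 67  ⟶  IMI  (L3)  txn=BusRdX  M[L3]=30
step 5: P1: load  L0  ⟶  ISS  (L0)  txn=BusRd+Flush  M[L0]=77
step 6: P0: load  L1  ⟶  SSI  (L1)  txn=BusRd+Flush  M[L1]=60
step 7: P1: store L1 := 91  ⟶  IMI  (L1)  txn=BusRdX  M[L1]=60
step 8: P1: load  L1  ⟶  IMI  (L1)  txn=∅  M[L1]=60
step 9: P0: store L2 := 72  ⟶  MII  (L2)  txn=BusRdX  M[L2]=50
step 10: P0: load  L1  ⟶  SSI  (L1)  txn=BusRd+Flush  M[L1]=91
step 11: P1: load  L1  ⟶  SSI  (L1)  txn=∅  M[L1]=91
step 12: P0: load  L2  ⟶  MII  (L2)  txn=∅  M[L2]=50
step 13: P0: store L2 := 46  ⟶  MII  (L2)  txn=∅  M[L2]=50
step 14: P0: store L1 := 95  ⟶  MII  (L1)  txn=BusRdX  M[L1]=91

memory[L3] = 30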